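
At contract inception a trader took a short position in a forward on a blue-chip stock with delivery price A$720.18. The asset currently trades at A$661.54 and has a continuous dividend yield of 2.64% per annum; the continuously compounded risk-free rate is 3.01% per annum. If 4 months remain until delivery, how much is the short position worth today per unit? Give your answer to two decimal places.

Current fair forward for the remaining 4 months: F = S·e^((r − q)·T), (r − q) = 0.0301 − 0.0264 = 0.0037
F = 661.54 · e^(0.0037 × 4/12) = 661.54 × 1.001234 = 662.3563
Value of long forward = (F − K)·e^(−rT) = (662.3563 − 720.18) · e^(−0.0301·4/12)
= -57.8237 × 0.990017 = -57.25
Short position value = −(long value) = A$57.25

A$57.25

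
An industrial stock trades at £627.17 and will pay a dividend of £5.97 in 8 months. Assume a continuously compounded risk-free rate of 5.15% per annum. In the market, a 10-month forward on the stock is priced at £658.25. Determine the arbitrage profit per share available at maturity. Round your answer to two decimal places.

£9.60 per share

PV(dividends) I = 5.97·e^(−0.0515·8/12) = 5.7685
Fair forward F* = (S − I)·e^(rT) = (627.17 − 5.7685)·e^0.042917 = 621.4015 × 1.043851 = 648.6506
Market £658.25 > fair 648.6506: forward overpriced → cash-and-carry (borrow at r, buy the stock and collect the dividends, short the forward).
Profit at T = |F_mkt − F*| = |658.25 − 648.6506| = £9.60 per share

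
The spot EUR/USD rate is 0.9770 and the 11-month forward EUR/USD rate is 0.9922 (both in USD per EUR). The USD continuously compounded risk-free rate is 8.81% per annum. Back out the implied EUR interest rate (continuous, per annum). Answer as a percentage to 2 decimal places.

F = S·e^((r_USD − r_EUR)T) ⇒ r_EUR = r_USD − ln(F/S)/T
ln(0.9922/0.9770) = 0.015438; /(11/12) = 0.016841
r_EUR = 0.0881 − 0.016841 = 0.071259
r_EUR = 7.13%

7.13%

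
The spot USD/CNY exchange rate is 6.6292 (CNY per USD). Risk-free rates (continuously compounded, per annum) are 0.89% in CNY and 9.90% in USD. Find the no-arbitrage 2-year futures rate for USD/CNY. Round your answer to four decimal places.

F = S·e^((r_CNY − r_USD)T) = 6.6292 · e^((0.0089 − 0.0990) × 2)
= 6.6292 · e^-0.180200 = 6.6292 × 0.835103
F = 5.5361 CNY per USD

5.5361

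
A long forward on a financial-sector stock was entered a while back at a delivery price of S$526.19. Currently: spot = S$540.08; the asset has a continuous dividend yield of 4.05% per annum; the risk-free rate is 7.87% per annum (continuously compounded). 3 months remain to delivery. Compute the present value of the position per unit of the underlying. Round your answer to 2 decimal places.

S$18.70

Current fair forward for the remaining 3 months: F = S·e^((r − q)·T), (r − q) = 0.0787 − 0.0405 = 0.0382
F = 540.08 · e^(0.0382 × 3/12) = 540.08 × 1.009596 = 545.2626
Value of long forward = (F − K)·e^(−rT) = (545.2626 − 526.19) · e^(−0.0787·3/12)
= 19.0726 × 0.980517 = 18.70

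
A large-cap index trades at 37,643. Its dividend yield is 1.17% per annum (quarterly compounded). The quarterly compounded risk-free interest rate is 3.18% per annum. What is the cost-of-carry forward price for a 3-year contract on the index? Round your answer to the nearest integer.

F = S · (1+r/4)^(4T) / (1+q/4)^(4T)
= 37643 × 1.099684 / 1.035670 = 37643 × 1.061809
F = 39,970

39,970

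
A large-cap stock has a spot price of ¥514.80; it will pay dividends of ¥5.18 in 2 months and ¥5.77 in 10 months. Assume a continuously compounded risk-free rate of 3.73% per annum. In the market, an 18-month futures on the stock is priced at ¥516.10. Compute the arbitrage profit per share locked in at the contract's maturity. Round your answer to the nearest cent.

PV(dividends) I = 5.18·e^(−0.0373·2/12) + 5.77·e^(−0.0373·10/12) = 10.7413
Fair futures F* = (S − I)·e^(rT) = (514.80 − 10.7413)·e^0.055950 = 504.0587 × 1.057545 = 533.0648
Market ¥516.10 < fair 533.0648: forward underpriced → reverse cash-and-carry (short the stock, invest proceeds at r, pay the dividends, go long the forward).
Profit at T = |F_mkt − F*| = |516.10 − 533.0648| = ¥16.96 per share

¥16.96 per share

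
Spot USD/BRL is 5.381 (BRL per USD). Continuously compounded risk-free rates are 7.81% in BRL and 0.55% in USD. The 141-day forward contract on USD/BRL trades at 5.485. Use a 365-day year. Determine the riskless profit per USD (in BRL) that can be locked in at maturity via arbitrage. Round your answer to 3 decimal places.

0.049 per USD (in BRL)

Fair forward: F* = S·e^(carry·T), with carry = (r_BRL − r_USD) = 0.0781 − 0.0055 = 0.0726
F* = 5.381 · e^(0.0726 × 141/365) = 5.381 · e^0.028045 = 5.381 × 1.028442 = 5.5340
Market 5.485 < fair 5.5340: forward underpriced → reverse cash-and-carry (short spot, go long the forward).
At maturity, profit = |F_mkt − F*| = |5.485 − 5.5340| = 0.049 per USD (in BRL)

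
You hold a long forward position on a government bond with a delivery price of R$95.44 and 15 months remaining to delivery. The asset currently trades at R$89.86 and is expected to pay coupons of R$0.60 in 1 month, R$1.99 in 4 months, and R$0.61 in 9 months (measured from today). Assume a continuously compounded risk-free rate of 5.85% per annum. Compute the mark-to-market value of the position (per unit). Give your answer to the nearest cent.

-R$1.98

PV(remaining coupons) I = 0.60·e^(−0.0585·1/12) + 1.99·e^(−0.0585·4/12) + 0.61·e^(−0.0585·9/12) = 3.1325
Current forward F = (S − I)·e^(rT) = (89.86 − 3.1325)·e^(0.0585·15/12) = 86.7275 × 1.075865 = 93.3071
Value (long) = (F − K)·e^(−rT) = (93.3071 − 95.44) × 0.929485 = -1.9825
Value = -R$1.98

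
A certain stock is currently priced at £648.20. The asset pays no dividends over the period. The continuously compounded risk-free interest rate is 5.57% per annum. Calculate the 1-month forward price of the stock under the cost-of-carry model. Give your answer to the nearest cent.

F = S·e^(rT) = 648.20 · e^(0.0557 × 1/12)
= 648.20 · e^0.004642 = 648.20 × 1.004653
F = £651.22

£651.22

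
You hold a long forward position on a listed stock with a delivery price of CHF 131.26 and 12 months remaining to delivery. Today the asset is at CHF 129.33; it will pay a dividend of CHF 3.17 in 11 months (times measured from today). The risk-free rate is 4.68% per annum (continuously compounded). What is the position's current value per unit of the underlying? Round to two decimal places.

PV(remaining dividends) I = 3.17·e^(−0.0468·11/12) = 3.0369
Current forward F = (S − I)·e^(rT) = (129.33 − 3.0369)·e^(0.0468·12/12) = 126.2931 × 1.047912 = 132.3441
Value (long) = (F − K)·e^(−rT) = (132.3441 − 131.26) × 0.954278 = 1.0345
Value = CHF 1.03

CHF 1.03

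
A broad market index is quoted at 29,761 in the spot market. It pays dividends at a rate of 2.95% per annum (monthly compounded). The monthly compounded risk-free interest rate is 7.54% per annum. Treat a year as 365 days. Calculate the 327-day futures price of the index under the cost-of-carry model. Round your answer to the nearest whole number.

F = S · (1+r/12)^(12T) / (1+q/12)^(12T)
= 29761 × 1.069658 / 1.026748 = 29761 × 1.041792
F = 31,005

31,005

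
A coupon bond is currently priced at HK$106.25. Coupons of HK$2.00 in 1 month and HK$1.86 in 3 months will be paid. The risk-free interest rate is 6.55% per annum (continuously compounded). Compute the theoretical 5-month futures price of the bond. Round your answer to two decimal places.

PV(coupons) I = 2.00·e^(−0.0655·1/12) + 1.86·e^(−0.0655·3/12)
I = 1.9891 + 1.8298 = 3.8189
F = (S − I)·e^(rT) = (106.25 − 3.8189) · e^(0.0655·5/12)
= 102.4311 · e^0.027292 = 102.4311 × 1.027668 = HK$105.27

HK$105.27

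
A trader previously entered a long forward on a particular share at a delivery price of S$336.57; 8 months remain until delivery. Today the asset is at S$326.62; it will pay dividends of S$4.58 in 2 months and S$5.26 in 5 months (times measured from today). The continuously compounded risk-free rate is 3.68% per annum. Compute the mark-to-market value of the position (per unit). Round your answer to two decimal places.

-S$11.53

PV(remaining dividends) I = 4.58·e^(−0.0368·2/12) + 5.26·e^(−0.0368·5/12) = 9.7320
Current forward F = (S − I)·e^(rT) = (326.62 − 9.7320)·e^(0.0368·8/12) = 316.8880 × 1.024837 = 324.7585
Value (long) = (F − K)·e^(−rT) = (324.7585 − 336.57) × 0.975765 = -11.5252
Value = -S$11.53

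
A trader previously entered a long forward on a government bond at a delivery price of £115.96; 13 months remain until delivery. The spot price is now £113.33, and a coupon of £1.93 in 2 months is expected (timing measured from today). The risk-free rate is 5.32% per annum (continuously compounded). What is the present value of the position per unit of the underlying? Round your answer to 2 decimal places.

PV(remaining coupons) I = 1.93·e^(−0.0532·2/12) = 1.9130
Current forward F = (S − I)·e^(rT) = (113.33 − 1.9130)·e^(0.0532·13/12) = 111.4170 × 1.059327 = 118.0270
Value (long) = (F − K)·e^(−rT) = (118.0270 − 115.96) × 0.943996 = 1.9512
Value = £1.95

£1.95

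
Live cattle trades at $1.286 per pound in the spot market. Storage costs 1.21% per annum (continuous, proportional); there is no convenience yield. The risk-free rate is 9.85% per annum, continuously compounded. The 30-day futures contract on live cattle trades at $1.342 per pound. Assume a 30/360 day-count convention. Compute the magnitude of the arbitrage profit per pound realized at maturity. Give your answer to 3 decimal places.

$0.044 per pound

Fair futures: F* = S·e^(carry·T), with carry = (r + u) = 0.0985 + 0.0121 = 0.1106
F* = 1.286 · e^(0.1106 × 30/360) = 1.286 · e^0.009217 = 1.286 × 1.009260 = $1.2979
Market $1.342 > fair $1.2979: forward overpriced → cash-and-carry (buy spot, short the forward).
At maturity, profit = |F_mkt − F*| = |1.342 − 1.2979| = $0.044 per pound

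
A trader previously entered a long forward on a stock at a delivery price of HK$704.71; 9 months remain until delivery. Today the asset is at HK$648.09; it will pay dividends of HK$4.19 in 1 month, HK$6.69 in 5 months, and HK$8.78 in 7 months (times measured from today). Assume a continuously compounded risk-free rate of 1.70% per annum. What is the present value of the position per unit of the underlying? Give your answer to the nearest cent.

-HK$67.21

PV(remaining dividends) I = 4.19·e^(−0.0170·1/12) + 6.69·e^(−0.0170·5/12) + 8.78·e^(−0.0170·7/12) = 19.5202
Current forward F = (S − I)·e^(rT) = (648.09 − 19.5202)·e^(0.0170·9/12) = 628.5698 × 1.012832 = 636.6356
Value (long) = (F − K)·e^(−rT) = (636.6356 − 704.71) × 0.987331 = -67.2120
Value = -HK$67.21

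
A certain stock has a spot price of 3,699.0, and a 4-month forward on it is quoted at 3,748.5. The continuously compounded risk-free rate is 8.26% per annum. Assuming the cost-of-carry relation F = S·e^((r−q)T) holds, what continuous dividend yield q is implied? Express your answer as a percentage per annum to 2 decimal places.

4.27%

From F = S·e^((r−q)T): (r − q) = ln(F/S)/T
ln(3748.5/3699.0) = ln(1.013382) = 0.013293
(r − q) = 0.013293 / (4/12) = 0.039879
q = r − ln(F/S)/T = 0.0826 − 0.039879 = 0.042721
q = 4.27%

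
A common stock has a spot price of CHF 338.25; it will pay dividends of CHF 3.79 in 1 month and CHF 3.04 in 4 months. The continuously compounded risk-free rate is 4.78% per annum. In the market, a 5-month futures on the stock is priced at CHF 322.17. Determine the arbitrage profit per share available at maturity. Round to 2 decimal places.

PV(dividends) I = 3.79·e^(−0.0478·1/12) + 3.04·e^(−0.0478·4/12) = 6.7669
Fair futures F* = (S − I)·e^(rT) = (338.25 − 6.7669)·e^0.019917 = 331.4831 × 1.020117 = 338.1515
Market CHF 322.17 < fair 338.1515: forward underpriced → reverse cash-and-carry (short the stock, invest proceeds at r, pay the dividends, go long the forward).
Profit at T = |F_mkt − F*| = |322.17 − 338.1515| = CHF 15.98 per share

CHF 15.98 per share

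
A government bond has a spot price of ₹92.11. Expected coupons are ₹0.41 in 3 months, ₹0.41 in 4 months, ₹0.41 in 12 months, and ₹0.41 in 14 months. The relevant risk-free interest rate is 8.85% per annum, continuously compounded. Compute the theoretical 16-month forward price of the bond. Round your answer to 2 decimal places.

₹101.91

PV(coupons) I = 0.41·e^(−0.0885·3/12) + 0.41·e^(−0.0885·4/12) + 0.41·e^(−0.0885·12/12) + 0.41·e^(−0.0885·14/12)
I = 0.4010 + 0.3981 + 0.3753 + 0.3698 = 1.5442
F = (S − I)·e^(rT) = (92.11 − 1.5442) · e^(0.0885·16/12)
= 90.5658 · e^0.118000 = 90.5658 × 1.125244 = ₹101.91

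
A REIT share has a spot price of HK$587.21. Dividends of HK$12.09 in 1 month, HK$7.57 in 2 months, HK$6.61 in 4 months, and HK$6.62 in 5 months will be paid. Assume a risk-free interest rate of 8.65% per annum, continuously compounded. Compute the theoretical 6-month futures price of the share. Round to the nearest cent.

PV(dividends) I = 12.09·e^(−0.0865·1/12) + 7.57·e^(−0.0865·2/12) + 6.61·e^(−0.0865·4/12) + 6.62·e^(−0.0865·5/12)
I = 12.0032 + 7.4616 + 6.4221 + 6.3857 = 32.2726
F = (S − I)·e^(rT) = (587.21 − 32.2726) · e^(0.0865·6/12)
= 554.9374 · e^0.043250 = 554.9374 × 1.044199 = HK$579.47

HK$579.47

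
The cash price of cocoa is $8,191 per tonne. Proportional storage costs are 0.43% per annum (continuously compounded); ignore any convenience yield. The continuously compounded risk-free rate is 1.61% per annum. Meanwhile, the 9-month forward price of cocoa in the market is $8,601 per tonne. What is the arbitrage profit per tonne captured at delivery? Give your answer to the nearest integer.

$284 per tonne

Fair forward: F* = S·e^(carry·T), with carry = (r + u) = 0.0161 + 0.0043 = 0.0204
F* = 8191 · e^(0.0204 × 9/12) = 8191 · e^0.015300 = 8191 × 1.015418 = $8317.2888
Market $8601 > fair $8317.2888: forward overpriced → cash-and-carry (buy spot, short the forward).
At maturity, profit = |F_mkt − F*| = |8601 − 8317.2888| = $284 per tonne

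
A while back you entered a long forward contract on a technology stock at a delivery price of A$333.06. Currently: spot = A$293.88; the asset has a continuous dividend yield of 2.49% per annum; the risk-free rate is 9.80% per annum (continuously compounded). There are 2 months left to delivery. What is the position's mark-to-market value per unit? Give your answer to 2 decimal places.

-A$35.00

Current fair forward for the remaining 2 months: F = S·e^((r − q)·T), (r − q) = 0.0980 − 0.0249 = 0.0731
F = 293.88 · e^(0.0731 × 2/12) = 293.88 × 1.012258 = 297.4824
Value of long forward = (F − K)·e^(−rT) = (297.4824 − 333.06) · e^(−0.0980·2/12)
= -35.5776 × 0.983799 = -35.00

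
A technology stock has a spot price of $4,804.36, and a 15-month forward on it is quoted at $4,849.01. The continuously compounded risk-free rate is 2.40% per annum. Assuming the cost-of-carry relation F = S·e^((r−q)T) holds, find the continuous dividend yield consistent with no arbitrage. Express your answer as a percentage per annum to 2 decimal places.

From F = S·e^((r−q)T): (r − q) = ln(F/S)/T
ln(4849.01/4804.36) = ln(1.009294) = 0.009251
(r − q) = 0.009251 / (15/12) = 0.007401
q = r − ln(F/S)/T = 0.0240 − 0.007401 = 0.016599
q = 1.66%

1.66%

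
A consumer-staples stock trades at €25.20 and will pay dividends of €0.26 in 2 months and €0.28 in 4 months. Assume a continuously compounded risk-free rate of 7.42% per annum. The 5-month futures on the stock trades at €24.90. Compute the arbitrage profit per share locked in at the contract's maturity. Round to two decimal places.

PV(dividends) I = 0.26·e^(−0.0742·2/12) + 0.28·e^(−0.0742·4/12) = 0.5300
Fair futures F* = (S − I)·e^(rT) = (25.20 − 0.5300)·e^0.030917 = 24.6700 × 1.031400 = 25.4446
Market €24.90 < fair 25.4446: forward underpriced → reverse cash-and-carry (short the stock, invest proceeds at r, pay the dividends, go long the forward).
Profit at T = |F_mkt − F*| = |24.90 − 25.4446| = €0.54 per share

€0.54 per share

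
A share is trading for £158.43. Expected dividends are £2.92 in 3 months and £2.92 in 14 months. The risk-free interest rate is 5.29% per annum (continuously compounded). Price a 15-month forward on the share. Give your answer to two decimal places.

£163.25

PV(dividends) I = 2.92·e^(−0.0529·3/12) + 2.92·e^(−0.0529·14/12)
I = 2.8816 + 2.7452 = 5.6268
F = (S − I)·e^(rT) = (158.43 − 5.6268) · e^(0.0529·15/12)
= 152.8032 · e^0.066125 = 152.8032 × 1.068360 = £163.25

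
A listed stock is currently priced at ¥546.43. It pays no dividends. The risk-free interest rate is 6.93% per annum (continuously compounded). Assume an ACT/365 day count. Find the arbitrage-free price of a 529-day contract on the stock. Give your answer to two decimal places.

¥604.16

F = S·e^(rT) = 546.43 · e^(0.0693 × 529/365)
= 546.43 · e^0.100438 = 546.43 × 1.105655
F = ¥604.16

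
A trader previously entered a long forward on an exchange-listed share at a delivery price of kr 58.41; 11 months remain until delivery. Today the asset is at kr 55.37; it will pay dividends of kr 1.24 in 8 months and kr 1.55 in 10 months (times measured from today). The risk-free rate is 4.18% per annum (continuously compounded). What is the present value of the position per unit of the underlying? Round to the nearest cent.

PV(remaining dividends) I = 1.24·e^(−0.0418·8/12) + 1.55·e^(−0.0418·10/12) = 2.7029
Current forward F = (S − I)·e^(rT) = (55.37 − 2.7029)·e^(0.0418·11/12) = 52.6671 × 1.039060 = 54.7243
Value (long) = (F − K)·e^(−rT) = (54.7243 − 58.41) × 0.962408 = -3.5471
Value = -kr 3.55

-kr 3.55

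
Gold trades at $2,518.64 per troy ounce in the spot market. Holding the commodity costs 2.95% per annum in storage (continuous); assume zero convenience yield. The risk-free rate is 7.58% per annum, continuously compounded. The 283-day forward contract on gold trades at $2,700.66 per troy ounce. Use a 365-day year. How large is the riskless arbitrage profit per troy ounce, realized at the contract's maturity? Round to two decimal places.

Fair forward: F* = S·e^(carry·T), with carry = (r + u) = 0.0758 + 0.0295 = 0.1053
F* = 2518.64 · e^(0.1053 × 283/365) = 2518.64 · e^0.08164356 = 2518.64 × 1.08506898 = $2732.8981
Market $2700.66 < fair $2732.8981: forward underpriced → reverse cash-and-carry (short spot, go long the forward).
At maturity, profit = |F_mkt − F*| = |2700.66 − 2732.8981| = $32.24 per troy ounce

$32.24 per troy ounce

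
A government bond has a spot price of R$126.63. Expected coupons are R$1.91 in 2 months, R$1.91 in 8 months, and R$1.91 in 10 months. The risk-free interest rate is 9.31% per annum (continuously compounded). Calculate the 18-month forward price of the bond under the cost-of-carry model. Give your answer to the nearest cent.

R$139.35

PV(coupons) I = 1.91·e^(−0.0931·2/12) + 1.91·e^(−0.0931·8/12) + 1.91·e^(−0.0931·10/12)
I = 1.8806 + 1.7951 + 1.7674 = 5.4431
F = (S − I)·e^(rT) = (126.63 − 5.4431) · e^(0.0931·18/12)
= 121.1869 · e^0.139650 = 121.1869 × 1.149871 = R$139.35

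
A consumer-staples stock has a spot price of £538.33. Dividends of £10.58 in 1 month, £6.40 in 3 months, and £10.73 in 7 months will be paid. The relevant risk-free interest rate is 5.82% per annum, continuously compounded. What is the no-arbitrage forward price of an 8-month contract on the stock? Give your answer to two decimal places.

PV(dividends) I = 10.58·e^(−0.0582·1/12) + 6.40·e^(−0.0582·3/12) + 10.73·e^(−0.0582·7/12)
I = 10.5288 + 6.3076 + 10.3718 = 27.2082
F = (S − I)·e^(rT) = (538.33 − 27.2082) · e^(0.0582·8/12)
= 511.1218 · e^0.038800 = 511.1218 × 1.039563 = £531.34

£531.34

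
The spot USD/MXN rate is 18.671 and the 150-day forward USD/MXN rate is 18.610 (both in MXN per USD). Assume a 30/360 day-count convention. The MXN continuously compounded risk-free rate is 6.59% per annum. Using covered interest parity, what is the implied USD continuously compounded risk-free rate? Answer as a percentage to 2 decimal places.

F = S·e^((r_MXN − r_USD)T) ⇒ r_USD = r_MXN − ln(F/S)/T
ln(18.610/18.671) = -0.003272; /(150/360) = -0.007853
r_USD = 0.0659 + 0.007853 = 0.073753
r_USD = 7.38%

7.38%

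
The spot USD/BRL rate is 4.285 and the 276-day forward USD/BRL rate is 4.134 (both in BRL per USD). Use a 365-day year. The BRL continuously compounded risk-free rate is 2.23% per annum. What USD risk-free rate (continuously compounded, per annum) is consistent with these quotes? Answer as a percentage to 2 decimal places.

6.97%

F = S·e^((r_BRL − r_USD)T) ⇒ r_USD = r_BRL − ln(F/S)/T
ln(4.134/4.285) = -0.035875; /(276/365) = -0.047443
r_USD = 0.0223 + 0.047443 = 0.069743
r_USD = 6.97%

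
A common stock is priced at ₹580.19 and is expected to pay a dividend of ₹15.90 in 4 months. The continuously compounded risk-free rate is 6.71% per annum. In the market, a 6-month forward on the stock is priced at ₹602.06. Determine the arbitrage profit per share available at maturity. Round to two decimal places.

PV(dividends) I = 15.90·e^(−0.0671·4/12) = 15.5483
Fair forward F* = (S − I)·e^(rT) = (580.19 − 15.5483)·e^0.033550 = 564.6417 × 1.034119 = 583.9067
Market ₹602.06 > fair 583.9067: forward overpriced → cash-and-carry (borrow at r, buy the stock and collect the dividends, short the forward).
Profit at T = |F_mkt − F*| = |602.06 − 583.9067| = ₹18.15 per share

₹18.15 per share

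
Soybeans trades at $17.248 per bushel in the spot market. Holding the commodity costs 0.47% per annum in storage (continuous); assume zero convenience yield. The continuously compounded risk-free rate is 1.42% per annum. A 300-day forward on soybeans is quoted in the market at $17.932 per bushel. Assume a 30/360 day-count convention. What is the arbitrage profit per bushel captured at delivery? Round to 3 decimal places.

Fair forward: F* = S·e^(carry·T), with carry = (r + u) = 0.0142 + 0.0047 = 0.0189
F* = 17.248 · e^(0.0189 × 300/360) = 17.248 · e^0.015750 = 17.248 × 1.015875 = $17.5218
Market $17.932 > fair $17.5218: forward overpriced → cash-and-carry (buy spot, short the forward).
At maturity, profit = |F_mkt − F*| = |17.932 − 17.5218| = $0.410 per bushel

$0.410 per bushel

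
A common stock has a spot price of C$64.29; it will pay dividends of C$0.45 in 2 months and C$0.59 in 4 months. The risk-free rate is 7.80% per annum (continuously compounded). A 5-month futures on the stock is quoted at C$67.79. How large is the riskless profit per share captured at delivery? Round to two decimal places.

C$2.43 per share

PV(dividends) I = 0.45·e^(−0.0780·2/12) + 0.59·e^(−0.0780·4/12) = 1.0190
Fair futures F* = (S − I)·e^(rT) = (64.29 − 1.0190)·e^0.032500 = 63.2710 × 1.033034 = 65.3611
Market C$67.79 > fair 65.3611: forward overpriced → cash-and-carry (borrow at r, buy the stock and collect the dividends, short the forward).
Profit at T = |F_mkt − F*| = |67.79 − 65.3611| = C$2.43 per share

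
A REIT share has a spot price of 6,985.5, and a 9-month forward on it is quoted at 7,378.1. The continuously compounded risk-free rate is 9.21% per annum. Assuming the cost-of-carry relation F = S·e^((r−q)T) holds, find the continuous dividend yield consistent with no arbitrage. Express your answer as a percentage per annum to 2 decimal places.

1.92%

From F = S·e^((r−q)T): (r − q) = ln(F/S)/T
ln(7378.1/6985.5) = ln(1.056202) = 0.054679
(r − q) = 0.054679 / (9/12) = 0.072905
q = r − ln(F/S)/T = 0.0921 − 0.072905 = 0.019195
q = 1.92%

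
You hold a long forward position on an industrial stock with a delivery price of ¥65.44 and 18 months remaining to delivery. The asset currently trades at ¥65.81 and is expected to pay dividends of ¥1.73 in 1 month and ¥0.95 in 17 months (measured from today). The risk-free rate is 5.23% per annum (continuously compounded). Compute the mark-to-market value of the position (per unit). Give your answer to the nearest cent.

¥2.70

PV(remaining dividends) I = 1.73·e^(−0.0523·1/12) + 0.95·e^(−0.0523·17/12) = 2.6046
Current forward F = (S − I)·e^(rT) = (65.81 − 2.6046)·e^(0.0523·18/12) = 63.2054 × 1.081609 = 68.3635
Value (long) = (F − K)·e^(−rT) = (68.3635 − 65.44) × 0.924548 = 2.7029
Value = ¥2.70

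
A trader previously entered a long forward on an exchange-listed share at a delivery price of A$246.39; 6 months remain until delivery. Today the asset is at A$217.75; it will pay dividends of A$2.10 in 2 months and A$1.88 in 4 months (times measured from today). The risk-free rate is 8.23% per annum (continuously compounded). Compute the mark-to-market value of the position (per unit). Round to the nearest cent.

-A$22.61

PV(remaining dividends) I = 2.10·e^(−0.0823·2/12) + 1.88·e^(−0.0823·4/12) = 3.9005
Current forward F = (S − I)·e^(rT) = (217.75 − 3.9005)·e^(0.0823·6/12) = 213.8495 × 1.042008 = 222.8329
Value (long) = (F − K)·e^(−rT) = (222.8329 − 246.39) × 0.959685 = -22.6074
Value = -A$22.61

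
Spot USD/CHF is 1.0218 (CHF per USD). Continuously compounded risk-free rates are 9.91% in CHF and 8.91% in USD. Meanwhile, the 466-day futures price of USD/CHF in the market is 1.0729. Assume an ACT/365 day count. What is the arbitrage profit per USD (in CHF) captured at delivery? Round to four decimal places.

0.0380 per USD (in CHF)

Fair futures: F* = S·e^(carry·T), with carry = (r_CHF − r_USD) = 0.0991 − 0.0891 = 0.0100
F* = 1.0218 · e^(0.0100 × 466/365) = 1.0218 · e^0.012767 = 1.0218 × 1.012849 = 1.0349
Market 1.0729 > fair 1.0349: forward overpriced → cash-and-carry (buy spot, short the forward).
At maturity, profit = |F_mkt − F*| = |1.0729 − 1.0349| = 0.0380 per USD (in CHF)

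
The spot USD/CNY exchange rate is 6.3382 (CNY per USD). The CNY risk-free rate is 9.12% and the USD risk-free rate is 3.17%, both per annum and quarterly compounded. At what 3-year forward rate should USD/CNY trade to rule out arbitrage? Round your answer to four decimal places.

7.5564

By covered interest parity, F = S · (1+r_CNY/4)^(4T) / (1+r_USD/4)^(4T)
= 6.3382 × 1.310656 / 1.099357 = 6.3382 × 1.192202
F = 7.5564 CNY per USD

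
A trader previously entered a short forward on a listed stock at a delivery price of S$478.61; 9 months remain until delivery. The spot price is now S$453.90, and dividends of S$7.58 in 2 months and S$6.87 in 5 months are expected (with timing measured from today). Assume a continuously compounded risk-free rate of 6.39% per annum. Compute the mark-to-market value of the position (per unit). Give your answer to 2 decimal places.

S$16.50

PV(remaining dividends) I = 7.58·e^(−0.0639·2/12) + 6.87·e^(−0.0639·5/12) = 14.1892
Current forward F = (S − I)·e^(rT) = (453.90 − 14.1892)·e^(0.0639·9/12) = 439.7108 × 1.049092 = 461.2971
Value (long) = (F − K)·e^(−rT) = (461.2971 − 478.61) × 0.953205 = -16.5027
Short position value = −(long value) = S$16.50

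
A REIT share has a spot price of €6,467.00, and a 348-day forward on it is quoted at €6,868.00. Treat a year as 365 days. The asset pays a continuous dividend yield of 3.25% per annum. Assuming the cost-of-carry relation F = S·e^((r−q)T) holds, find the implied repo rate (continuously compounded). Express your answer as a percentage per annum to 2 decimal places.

9.56%

From F = S·e^((r−q)T): (r − q) = ln(F/S)/T
ln(6868.00/6467.00) = ln(1.062007) = 0.060161
(r − q) = 0.060161 / (348/365) = 0.063100
r = ln(F/S)/T + q = 0.063100 + 0.0325 = 0.095600
r = 9.56%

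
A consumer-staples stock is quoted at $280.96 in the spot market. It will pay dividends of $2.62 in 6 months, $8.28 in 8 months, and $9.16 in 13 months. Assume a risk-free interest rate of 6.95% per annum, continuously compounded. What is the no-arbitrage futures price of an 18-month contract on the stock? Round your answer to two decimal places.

PV(dividends) I = 2.62·e^(−0.0695·6/12) + 8.28·e^(−0.0695·8/12) + 9.16·e^(−0.0695·13/12)
I = 2.5305 + 7.9051 + 8.4957 = 18.9313
F = (S − I)·e^(rT) = (280.96 − 18.9313) · e^(0.0695·18/12)
= 262.0287 · e^0.104250 = 262.0287 × 1.109878 = $290.82

$290.82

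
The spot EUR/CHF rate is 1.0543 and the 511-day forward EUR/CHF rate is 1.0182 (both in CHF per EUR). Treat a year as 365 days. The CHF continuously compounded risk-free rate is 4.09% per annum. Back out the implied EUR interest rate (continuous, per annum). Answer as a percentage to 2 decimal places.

6.58%

F = S·e^((r_CHF − r_EUR)T) ⇒ r_EUR = r_CHF − ln(F/S)/T
ln(1.0182/1.0543) = -0.034841; /(511/365) = -0.024886
r_EUR = 0.0409 + 0.024886 = 0.065786
r_EUR = 6.58%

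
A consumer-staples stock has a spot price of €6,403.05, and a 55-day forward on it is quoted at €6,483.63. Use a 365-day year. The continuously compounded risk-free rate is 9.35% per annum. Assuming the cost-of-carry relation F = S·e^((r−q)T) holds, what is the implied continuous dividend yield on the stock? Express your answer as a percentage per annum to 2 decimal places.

1.05%

From F = S·e^((r−q)T): (r − q) = ln(F/S)/T
ln(6483.63/6403.05) = ln(1.012585) = 0.012506
(r − q) = 0.012506 / (55/365) = 0.082994
q = r − ln(F/S)/T = 0.0935 − 0.082994 = 0.010506
q = 1.05%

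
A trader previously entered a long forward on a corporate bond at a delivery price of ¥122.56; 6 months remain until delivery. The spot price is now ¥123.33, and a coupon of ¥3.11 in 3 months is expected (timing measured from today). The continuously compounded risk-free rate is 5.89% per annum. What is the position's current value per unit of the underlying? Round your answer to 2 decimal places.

PV(remaining coupons) I = 3.11·e^(−0.0589·3/12) = 3.0645
Current forward F = (S − I)·e^(rT) = (123.33 − 3.0645)·e^(0.0589·6/12) = 120.2655 × 1.029888 = 123.8600
Value (long) = (F − K)·e^(−rT) = (123.8600 − 122.56) × 0.970979 = 1.2623
Value = ¥1.26

¥1.26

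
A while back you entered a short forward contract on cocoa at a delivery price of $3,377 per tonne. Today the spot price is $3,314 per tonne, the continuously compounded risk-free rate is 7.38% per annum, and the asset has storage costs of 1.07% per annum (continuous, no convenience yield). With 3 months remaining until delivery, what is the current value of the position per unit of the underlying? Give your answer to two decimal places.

Current fair forward for the remaining 3 months: F = S·e^((r + u)·T), (r + u) = 0.0738 + 0.0107 = 0.0845
F = 3314 · e^(0.0845 × 3/12) = 3314 × 1.02134971 = 3384.7529
Value of long forward = (F − K)·e^(−rT) = (3384.7529 − 3377) · e^(−0.0738·3/12)
= 7.7529 × 0.98171916 = 7.61
Short position value = −(long value) = -$7.61

-$7.61 per tonne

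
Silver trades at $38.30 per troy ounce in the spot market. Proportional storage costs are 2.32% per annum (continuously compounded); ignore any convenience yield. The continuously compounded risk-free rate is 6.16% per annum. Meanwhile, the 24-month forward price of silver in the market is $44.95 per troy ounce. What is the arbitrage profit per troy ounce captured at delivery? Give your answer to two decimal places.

$0.43 per troy ounce

Fair forward: F* = S·e^(carry·T), with carry = (r + u) = 0.0616 + 0.0232 = 0.0848
F* = 38.30 · e^(0.0848 × 24/12) = 38.30 · e^0.169600 = 38.30 × 1.184831 = $45.3790
Market $44.95 < fair $45.3790: forward underpriced → reverse cash-and-carry (short spot, go long the forward).
At maturity, profit = |F_mkt − F*| = |44.95 − 45.3790| = $0.43 per troy ounce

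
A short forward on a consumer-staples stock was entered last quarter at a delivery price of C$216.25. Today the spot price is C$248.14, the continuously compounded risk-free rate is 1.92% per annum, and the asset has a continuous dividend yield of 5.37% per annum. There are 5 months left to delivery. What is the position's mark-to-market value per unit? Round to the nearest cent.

-C$28.12

Current fair forward for the remaining 5 months: F = S·e^((r − q)·T), (r − q) = 0.0192 − 0.0537 = -0.0345
F = 248.14 · e^(-0.0345 × 5/12) = 248.14 × 0.985728 = 244.5985
Value of long forward = (F − K)·e^(−rT) = (244.5985 − 216.25) · e^(−0.0192·5/12)
= 28.3485 × 0.992032 = 28.12
Short position value = −(long value) = -C$28.12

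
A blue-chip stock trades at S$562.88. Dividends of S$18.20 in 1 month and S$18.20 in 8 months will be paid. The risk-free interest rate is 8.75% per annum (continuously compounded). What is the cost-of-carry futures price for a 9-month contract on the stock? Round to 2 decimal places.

S$563.43

PV(dividends) I = 18.20·e^(−0.0875·1/12) + 18.20·e^(−0.0875·8/12)
I = 18.0678 + 17.1687 = 35.2365
F = (S − I)·e^(rT) = (562.88 − 35.2365) · e^(0.0875·9/12)
= 527.6435 · e^0.065625 = 527.6435 × 1.067826 = S$563.43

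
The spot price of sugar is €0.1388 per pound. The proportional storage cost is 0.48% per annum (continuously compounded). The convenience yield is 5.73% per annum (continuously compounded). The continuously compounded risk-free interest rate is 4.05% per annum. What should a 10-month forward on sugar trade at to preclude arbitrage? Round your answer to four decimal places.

€0.1374 per pound

Net carry = r + u − y = 0.0405 + 0.0048 − 0.0573 = -0.0120
F = S·e^((r+u−y)T) = 0.1388 · e^(-0.0120 × 10/12) = 0.1388 · e^-0.010000
= 0.1388 × 0.990050 = €0.1374 per pound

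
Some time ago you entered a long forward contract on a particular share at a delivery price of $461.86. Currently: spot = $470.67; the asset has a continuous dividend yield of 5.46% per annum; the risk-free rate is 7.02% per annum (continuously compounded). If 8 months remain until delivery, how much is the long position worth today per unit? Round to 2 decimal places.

$13.10

Current fair forward for the remaining 8 months: F = S·e^((r − q)·T), (r − q) = 0.0702 − 0.0546 = 0.0156
F = 470.67 · e^(0.0156 × 8/12) = 470.67 × 1.010454 = 475.5904
Value of long forward = (F − K)·e^(−rT) = (475.5904 − 461.86) · e^(−0.0702·8/12)
= 13.7304 × 0.954278 = 13.10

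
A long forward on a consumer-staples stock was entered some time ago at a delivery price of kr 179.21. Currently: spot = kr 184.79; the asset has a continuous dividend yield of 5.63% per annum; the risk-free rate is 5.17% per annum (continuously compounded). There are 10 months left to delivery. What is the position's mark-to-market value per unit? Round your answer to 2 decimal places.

Current fair forward for the remaining 10 months: F = S·e^((r − q)·T), (r − q) = 0.0517 − 0.0563 = -0.0046
F = 184.79 · e^(-0.0046 × 10/12) = 184.79 × 0.996174 = 184.0830
Value of long forward = (F − K)·e^(−rT) = (184.0830 − 179.21) · e^(−0.0517·10/12)
= 4.8730 × 0.957832 = 4.67

kr 4.67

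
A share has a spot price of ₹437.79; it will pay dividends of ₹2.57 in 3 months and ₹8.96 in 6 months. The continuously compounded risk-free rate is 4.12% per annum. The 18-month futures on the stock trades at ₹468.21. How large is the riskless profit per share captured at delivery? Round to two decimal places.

PV(dividends) I = 2.57·e^(−0.0412·3/12) + 8.96·e^(−0.0412·6/12) = 11.3210
Fair futures F* = (S − I)·e^(rT) = (437.79 − 11.3210)·e^0.061800 = 426.4690 × 1.063750 = 453.6564
Market ₹468.21 > fair 453.6564: forward overpriced → cash-and-carry (borrow at r, buy the stock and collect the dividends, short the forward).
Profit at T = |F_mkt − F*| = |468.21 − 453.6564| = ₹14.55 per share

₹14.55 per share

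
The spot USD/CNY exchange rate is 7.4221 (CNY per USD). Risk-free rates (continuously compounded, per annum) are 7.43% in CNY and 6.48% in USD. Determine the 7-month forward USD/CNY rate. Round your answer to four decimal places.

7.4633

F = S·e^((r_CNY − r_USD)T) = 7.4221 · e^((0.0743 − 0.0648) × 7/12)
= 7.4221 · e^0.005542 = 7.4221 × 1.005557
F = 7.4633 CNY per USD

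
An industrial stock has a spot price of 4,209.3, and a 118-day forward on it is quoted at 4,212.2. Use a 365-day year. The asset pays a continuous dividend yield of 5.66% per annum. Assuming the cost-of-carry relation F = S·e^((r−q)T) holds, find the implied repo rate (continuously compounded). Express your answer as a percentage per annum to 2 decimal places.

5.87%

From F = S·e^((r−q)T): (r − q) = ln(F/S)/T
ln(4212.2/4209.3) = ln(1.000689) = 0.000689
(r − q) = 0.000689 / (118/365) = 0.002131
r = ln(F/S)/T + q = 0.002131 + 0.0566 = 0.058731
r = 5.87%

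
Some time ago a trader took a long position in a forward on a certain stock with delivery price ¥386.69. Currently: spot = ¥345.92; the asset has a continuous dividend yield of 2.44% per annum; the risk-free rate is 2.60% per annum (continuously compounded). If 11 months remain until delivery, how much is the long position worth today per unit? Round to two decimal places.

-¥39.31

Current fair forward for the remaining 11 months: F = S·e^((r − q)·T), (r − q) = 0.0260 − 0.0244 = 0.0016
F = 345.92 · e^(0.0016 × 11/12) = 345.92 × 1.001468 = 346.4278
Value of long forward = (F − K)·e^(−rT) = (346.4278 − 386.69) · e^(−0.0260·11/12)
= -40.2622 × 0.976448 = -39.31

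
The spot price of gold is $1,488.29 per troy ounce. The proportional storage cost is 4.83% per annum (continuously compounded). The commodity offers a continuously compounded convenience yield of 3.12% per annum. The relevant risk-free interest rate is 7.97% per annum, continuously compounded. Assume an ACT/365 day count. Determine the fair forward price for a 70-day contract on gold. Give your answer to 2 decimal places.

$1,516.18 per troy ounce

Net carry = r + u − y = 0.0797 + 0.0483 − 0.0312 = 0.0968
F = S·e^((r+u−y)T) = 1488.29 · e^(0.0968 × 70/365) = 1488.29 · e^0.01856438
= 1488.29 × 1.01873777 = $1,516.18 per troy ounce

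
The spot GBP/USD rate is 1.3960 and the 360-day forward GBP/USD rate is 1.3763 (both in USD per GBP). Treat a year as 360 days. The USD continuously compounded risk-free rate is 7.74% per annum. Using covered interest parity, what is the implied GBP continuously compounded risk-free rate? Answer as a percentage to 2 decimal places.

F = S·e^((r_USD − r_GBP)T) ⇒ r_GBP = r_USD − ln(F/S)/T
ln(1.3763/1.3960) = -0.014212; /(360/360) = -0.014212
r_GBP = 0.0774 + 0.014212 = 0.091612
r_GBP = 9.16%

9.16%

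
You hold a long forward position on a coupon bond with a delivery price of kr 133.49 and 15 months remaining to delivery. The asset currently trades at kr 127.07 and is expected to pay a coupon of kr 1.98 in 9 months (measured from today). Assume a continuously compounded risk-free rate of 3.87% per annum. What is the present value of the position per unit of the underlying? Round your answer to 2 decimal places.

-kr 2.04

PV(remaining coupons) I = 1.98·e^(−0.0387·9/12) = 1.9234
Current forward F = (S − I)·e^(rT) = (127.07 − 1.9234)·e^(0.0387·15/12) = 125.1466 × 1.049564 = 131.3494
Value (long) = (F − K)·e^(−rT) = (131.3494 − 133.49) × 0.952776 = -2.0395
Value = -kr 2.04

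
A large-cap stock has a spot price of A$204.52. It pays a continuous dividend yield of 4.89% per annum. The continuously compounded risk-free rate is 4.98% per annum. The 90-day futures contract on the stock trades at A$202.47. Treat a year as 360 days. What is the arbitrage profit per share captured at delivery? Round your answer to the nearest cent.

A$2.10 per share

Fair futures: F* = S·e^(carry·T), with carry = (r − q) = 0.0498 − 0.0489 = 0.0009
F* = 204.52 · e^(0.0009 × 90/360) = 204.52 · e^0.000225 = 204.52 × 1.000225 = A$204.5660
Market A$202.47 < fair A$204.5660: forward underpriced → reverse cash-and-carry (short spot, go long the forward).
At maturity, profit = |F_mkt − F*| = |202.47 − 204.5660| = A$2.10 per share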